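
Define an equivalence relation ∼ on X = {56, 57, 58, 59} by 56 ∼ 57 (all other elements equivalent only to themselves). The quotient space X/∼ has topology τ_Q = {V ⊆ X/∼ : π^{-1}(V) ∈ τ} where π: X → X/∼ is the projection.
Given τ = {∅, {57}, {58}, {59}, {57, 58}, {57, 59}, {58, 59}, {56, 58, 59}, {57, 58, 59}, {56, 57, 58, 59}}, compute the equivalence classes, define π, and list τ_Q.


X/∼ = {[56=57], [58], [59]}; |τ_Q| = 5.

Equivalence classes: [56=57], [58], [59].
Quotient map π: X → X/∼ sends 56 ↦ [56=57], 57 ↦ [56=57], 58 ↦ [58], 59 ↦ [59].
For each subset V ⊆ X/∼, compute π^{-1}(V) ⊆ X and check whether π^{-1}(V) ∈ τ. V is open in τ_Q iff π^{-1}(V) ∈ τ.
  V = {}: π^{-1}(V) = ∅ ∈ τ ✓.
  V = {[56=57]}: π^{-1}(V) = {56, 57} ∉ τ ✗.
  V = {[58]}: π^{-1}(V) = {58} ∈ τ ✓.
  V = {[56=57], [58]}: π^{-1}(V) = {56, 57, 58} ∉ τ ✗.
  V = {[59]}: π^{-1}(V) = {59} ∈ τ ✓.
  V = {[56=57], [59]}: π^{-1}(V) = {56, 57, 59} ∉ τ ✗.
  V = {[58], [59]}: π^{-1}(V) = {58, 59} ∈ τ ✓.
  V = {[56=57], [58], [59]}: π^{-1}(V) = {56, 57, 58, 59} ∈ τ ✓.
Open sets in the quotient: τ_Q = {{}, {[58]}, {[59]}, {[58], [59]}, {[56=57], [58], [59]}} (5 elements).


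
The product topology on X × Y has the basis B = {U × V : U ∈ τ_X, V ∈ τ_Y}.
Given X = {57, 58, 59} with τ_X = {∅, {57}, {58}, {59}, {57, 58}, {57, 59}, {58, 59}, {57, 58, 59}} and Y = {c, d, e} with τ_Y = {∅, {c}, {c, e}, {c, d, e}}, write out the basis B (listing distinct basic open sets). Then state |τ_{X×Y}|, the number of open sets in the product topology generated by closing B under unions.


Basis B = {∅ × ∅, {57} × {c}, {58} × {c}, {59} × {c}, {57} × {c, e}, {57, 58} × {c}, {57, 59} × {c}, {58} × {c, e}, {58, 59} × {c}, {59} × {c, e}, {57} × {c, d, e}, {57, 58, 59} × {c}, {58} × {c, d, e}, {59} × {c, d, e}, {57, 58} × {c, e}, {57, 59} × {c, e}, {58, 59} × {c, e}, {57, 58} × {c, d, e}, {57, 59} × {c, d, e}, {57, 58, 59} × {c, e}, {58, 59} × {c, d, e}, {57, 58, 59} × {c, d, e}}; |τ_{X×Y}| = 64.

Enumerate products U × V with U ∈ τ_X, V ∈ τ_Y (deduplicated):
  ∅ × ∅ = {} (∅)
  {57} × {c} = {(57,c)}
  {58} × {c} = {(58,c)}
  {59} × {c} = {(59,c)}
  {57} × {c, e} = {(57,c), (57,e)}
  {57, 58} × {c} = {(57,c), (58,c)}
  {57, 59} × {c} = {(57,c), (59,c)}
  {58} × {c, e} = {(58,c), (58,e)}
  {58, 59} × {c} = {(58,c), (59,c)}
  {59} × {c, e} = {(59,c), (59,e)}
  {57} × {c, d, e} = {(57,c), (57,d), (57,e)}
  {57, 58, 59} × {c} = {(57,c), (58,c), (59,c)}
  {58} × {c, d, e} = {(58,c), (58,d), (58,e)}
  {59} × {c, d, e} = {(59,c), (59,d), (59,e)}
  {57, 58} × {c, e} = {(57,c), (57,e), (58,c), (58,e)}
  {57, 59} × {c, e} = {(57,c), (57,e), (59,c), (59,e)}
  {58, 59} × {c, e} = {(58,c), (58,e), (59,c), (59,e)}
  {57, 58} × {c, d, e} = {(57,c), (57,d), (57,e), (58,c), (58,d), (58,e)}
  {57, 59} × {c, d, e} = {(57,c), (57,d), (57,e), (59,c), (59,d), (59,e)}
  {57, 58, 59} × {c, e} = {(57,c), (57,e), (58,c), (58,e), (59,c), (59,e)}
  {58, 59} × {c, d, e} = {(58,c), (58,d), (58,e), (59,c), (59,d), (59,e)}
  {57, 58, 59} × {c, d, e} = {(57,c), (57,d), (57,e), (58,c), (58,d), (58,e), (59,c), (59,d), (59,e)}
These 22 distinct sets form the basis B.
Close under arbitrary unions to get τ_{X×Y}; counting gives |τ_{X×Y}| = 64.


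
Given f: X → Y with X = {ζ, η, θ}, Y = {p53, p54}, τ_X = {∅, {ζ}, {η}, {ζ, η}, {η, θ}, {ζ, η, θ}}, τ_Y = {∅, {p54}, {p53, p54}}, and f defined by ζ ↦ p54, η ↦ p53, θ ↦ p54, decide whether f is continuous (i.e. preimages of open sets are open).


f is NOT continuous.

Compute f^{-1}(U) for each U ∈ τ_Y:
  U = ∅: f^{-1}(U) = ∅ ∈ τ_X ✓.
  U = {p54}: f^{-1}(U) = {ζ, θ} ∉ τ_X ✗.
  U = {p53, p54}: f^{-1}(U) = {ζ, η, θ} ∈ τ_X ✓.
Found U = {p54} with f^{-1}(U) = {ζ, θ} not in τ_X. Therefore f is NOT continuous.


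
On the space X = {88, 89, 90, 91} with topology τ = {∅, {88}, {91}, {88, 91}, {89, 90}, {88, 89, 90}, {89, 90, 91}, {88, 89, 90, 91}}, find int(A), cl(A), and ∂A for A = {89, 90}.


int(A) = {89, 90}, cl(A) = {89, 90}, ∂A = ∅.

Closed sets in (X, τ) are complements of opens:
  closed(X, τ) = {∅, {88}, {91}, {88, 91}, {89, 90}, {88, 89, 90}, {89, 90, 91}, {88, 89, 90, 91}}.
int(A) = ⋃ {U ∈ τ : U ⊆ A}. Opens contained in A: ∅, {89, 90}.
Taking the union of these: int(A) = {89, 90}.
cl(A) = ⋂ {C closed : A ⊆ C}. Closed sets containing A: {89, 90}, {88, 89, 90}, {89, 90, 91}, {88, 89, 90, 91}.
Intersecting these: cl(A) = {89, 90}.
∂A = cl(A) ∖ int(A) = {89, 90} ∖ {89, 90} = ∅.


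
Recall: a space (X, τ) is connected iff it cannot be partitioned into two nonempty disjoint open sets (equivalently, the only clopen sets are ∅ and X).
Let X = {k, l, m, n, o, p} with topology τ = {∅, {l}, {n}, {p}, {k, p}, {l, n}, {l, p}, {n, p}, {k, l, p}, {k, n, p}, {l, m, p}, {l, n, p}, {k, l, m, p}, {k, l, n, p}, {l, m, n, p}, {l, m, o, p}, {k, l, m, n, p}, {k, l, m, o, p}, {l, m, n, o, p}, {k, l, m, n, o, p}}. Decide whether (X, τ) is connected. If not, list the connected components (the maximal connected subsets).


(X, τ) is disconnected; components = [{n}, {k, l, m, o, p}].

Find clopen sets (U ∈ τ with X ∖ U ∈ τ):
  U = ∅, X ∖ U = {k, l, m, n, o, p} — both open, so U is clopen.
  U = {n}, X ∖ U = {k, l, m, o, p} — both open, so U is clopen.
  U = {k, l, m, o, p}, X ∖ U = {n} — both open, so U is clopen.
  U = {k, l, m, n, o, p}, X ∖ U = ∅ — both open, so U is clopen.
Nontrivial clopen(s) exist: e.g. {n}. So (X, τ) is disconnected.
Compute connected components by grouping points that agree on all clopens:
  component: {n}
  component: {k, l, m, o, p}


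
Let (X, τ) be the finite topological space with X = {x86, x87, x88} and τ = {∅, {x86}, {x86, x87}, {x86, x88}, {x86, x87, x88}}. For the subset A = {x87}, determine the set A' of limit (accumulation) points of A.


A' = ∅

For each x ∈ X, list the open sets U ∈ τ with x ∈ U, then check whether U ∩ (A ∖ {x}) ≠ ∅ for every such U.
  x = x86: open {x86} ∋ x has {x86} ∩ (A ∖ {x86}) = ∅, so x is NOT a limit point.
  x = x87: open {x86, x87} ∋ x has {x86, x87} ∩ (A ∖ {x87}) = ∅, so x is NOT a limit point.
  x = x88: open {x86, x88} ∋ x has {x86, x88} ∩ (A ∖ {x88}) = ∅, so x is NOT a limit point.
Collecting: A' = ∅.


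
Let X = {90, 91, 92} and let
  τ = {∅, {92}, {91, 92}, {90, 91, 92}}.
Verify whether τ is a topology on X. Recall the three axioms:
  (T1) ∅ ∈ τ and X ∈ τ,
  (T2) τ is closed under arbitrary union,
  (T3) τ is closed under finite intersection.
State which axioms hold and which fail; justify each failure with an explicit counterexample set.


τ IS a topology on X.

Axiom (T1): ∅ ∈ τ? Yes; X ∈ τ? Yes.
Axiom (T2/T3): check pairwise unions and intersections of members of τ.
All pairwise intersections and unions checked — each lies in τ. Therefore τ satisfies (T1), (T2), (T3): it IS a topology on X.


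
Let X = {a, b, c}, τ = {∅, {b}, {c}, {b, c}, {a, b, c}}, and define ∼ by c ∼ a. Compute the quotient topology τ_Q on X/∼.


X/∼ = {[a=c], [b]}; |τ_Q| = 3.

Equivalence classes: [a=c], [b].
Quotient map π: X → X/∼ sends a ↦ [a=c], b ↦ [b], c ↦ [a=c].
For each subset V ⊆ X/∼, compute π^{-1}(V) ⊆ X and check whether π^{-1}(V) ∈ τ. V is open in τ_Q iff π^{-1}(V) ∈ τ.
  V = {}: π^{-1}(V) = ∅ ∈ τ ✓.
  V = {[a=c]}: π^{-1}(V) = {a, c} ∉ τ ✗.
  V = {[b]}: π^{-1}(V) = {b} ∈ τ ✓.
  V = {[a=c], [b]}: π^{-1}(V) = {a, b, c} ∈ τ ✓.
Open sets in the quotient: τ_Q = {{}, {[b]}, {[a=c], [b]}} (3 elements).


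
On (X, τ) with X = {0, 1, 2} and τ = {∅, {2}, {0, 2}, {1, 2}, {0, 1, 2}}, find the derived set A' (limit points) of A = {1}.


A' = ∅

For each x ∈ X, list the open sets U ∈ τ with x ∈ U, then check whether U ∩ (A ∖ {x}) ≠ ∅ for every such U.
  x = 0: open {0, 2} ∋ x has {0, 2} ∩ (A ∖ {0}) = ∅, so x is NOT a limit point.
  x = 1: open {1, 2} ∋ x has {1, 2} ∩ (A ∖ {1}) = ∅, so x is NOT a limit point.
  x = 2: open {2} ∋ x has {2} ∩ (A ∖ {2}) = ∅, so x is NOT a limit point.
Collecting: A' = ∅.


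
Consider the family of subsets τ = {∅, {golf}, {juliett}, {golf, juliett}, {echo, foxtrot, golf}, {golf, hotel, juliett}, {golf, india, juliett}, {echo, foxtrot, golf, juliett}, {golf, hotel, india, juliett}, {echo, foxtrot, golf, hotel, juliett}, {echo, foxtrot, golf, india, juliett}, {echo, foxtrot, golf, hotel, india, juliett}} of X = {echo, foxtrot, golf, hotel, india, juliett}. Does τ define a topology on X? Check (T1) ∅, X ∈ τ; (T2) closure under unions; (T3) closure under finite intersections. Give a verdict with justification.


τ IS a topology on X.

Axiom (T1): ∅ ∈ τ? Yes; X ∈ τ? Yes.
Axiom (T2/T3): check pairwise unions and intersections of members of τ.
All pairwise intersections and unions checked — each lies in τ. Therefore τ satisfies (T1), (T2), (T3): it IS a topology on X.


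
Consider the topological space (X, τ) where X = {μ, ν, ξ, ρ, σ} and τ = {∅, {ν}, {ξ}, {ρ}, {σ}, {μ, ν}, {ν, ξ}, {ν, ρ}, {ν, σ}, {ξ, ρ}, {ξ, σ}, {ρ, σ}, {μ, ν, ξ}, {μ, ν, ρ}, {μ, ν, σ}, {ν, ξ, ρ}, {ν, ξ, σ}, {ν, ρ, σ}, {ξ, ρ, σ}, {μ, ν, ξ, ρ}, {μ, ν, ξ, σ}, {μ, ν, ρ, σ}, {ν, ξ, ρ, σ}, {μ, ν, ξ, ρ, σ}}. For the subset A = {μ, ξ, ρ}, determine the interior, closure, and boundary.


int(A) = {ξ, ρ}, cl(A) = {μ, ξ, ρ}, ∂A = {μ}.

Closed sets in (X, τ) are complements of opens:
  closed(X, τ) = {∅, {μ}, {ξ}, {ρ}, {σ}, {μ, ν}, {μ, ξ}, {μ, ρ}, {μ, σ}, {ξ, ρ}, {ξ, σ}, {ρ, σ}, {μ, ν, ξ}, {μ, ν, ρ}, {μ, ν, σ}, {μ, ξ, ρ}, {μ, ξ, σ}, {μ, ρ, σ}, {ξ, ρ, σ}, {μ, ν, ξ, ρ}, {μ, ν, ξ, σ}, {μ, ν, ρ, σ}, {μ, ξ, ρ, σ}, {μ, ν, ξ, ρ, σ}}.
int(A) = ⋃ {U ∈ τ : U ⊆ A}. Opens contained in A: ∅, {ξ}, {ρ}, {ξ, ρ}.
Taking the union of these: int(A) = {ξ, ρ}.
cl(A) = ⋂ {C closed : A ⊆ C}. Closed sets containing A: {μ, ξ, ρ}, {μ, ν, ξ, ρ}, {μ, ξ, ρ, σ}, {μ, ν, ξ, ρ, σ}.
Intersecting these: cl(A) = {μ, ξ, ρ}.
∂A = cl(A) ∖ int(A) = {μ, ξ, ρ} ∖ {ξ, ρ} = {μ}.


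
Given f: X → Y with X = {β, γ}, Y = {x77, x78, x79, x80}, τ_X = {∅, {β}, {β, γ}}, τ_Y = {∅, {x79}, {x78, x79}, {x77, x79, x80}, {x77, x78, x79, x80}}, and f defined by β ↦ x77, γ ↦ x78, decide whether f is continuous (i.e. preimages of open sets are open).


f is NOT continuous.

Compute f^{-1}(U) for each U ∈ τ_Y:
  U = ∅: f^{-1}(U) = ∅ ∈ τ_X ✓.
  U = {x79}: f^{-1}(U) = ∅ ∈ τ_X ✓.
  U = {x78, x79}: f^{-1}(U) = {γ} ∉ τ_X ✗.
  U = {x77, x79, x80}: f^{-1}(U) = {β} ∈ τ_X ✓.
  U = {x77, x78, x79, x80}: f^{-1}(U) = {β, γ} ∈ τ_X ✓.
Found U = {x78, x79} with f^{-1}(U) = {γ} not in τ_X. Therefore f is NOT continuous.


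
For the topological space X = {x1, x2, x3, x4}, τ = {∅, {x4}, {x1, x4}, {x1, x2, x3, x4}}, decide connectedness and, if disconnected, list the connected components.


(X, τ) is connected.

Find clopen sets (U ∈ τ with X ∖ U ∈ τ):
  U = ∅, X ∖ U = {x1, x2, x3, x4} — both open, so U is clopen.
  U = {x1, x2, x3, x4}, X ∖ U = ∅ — both open, so U is clopen.
Only trivial clopens (∅ and X) exist, so (X, τ) is connected.
Compute connected components by grouping points that agree on all clopens:
  component: {x1, x2, x3, x4}


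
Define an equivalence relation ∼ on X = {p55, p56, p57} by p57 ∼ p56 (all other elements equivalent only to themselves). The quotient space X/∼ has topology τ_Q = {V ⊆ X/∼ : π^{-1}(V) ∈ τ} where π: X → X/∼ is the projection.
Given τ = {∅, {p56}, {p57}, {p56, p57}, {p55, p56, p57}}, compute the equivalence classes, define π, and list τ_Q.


X/∼ = {[p55], [p56=p57]}; |τ_Q| = 3.

Equivalence classes: [p55], [p56=p57].
Quotient map π: X → X/∼ sends p55 ↦ [p55], p56 ↦ [p56=p57], p57 ↦ [p56=p57].
For each subset V ⊆ X/∼, compute π^{-1}(V) ⊆ X and check whether π^{-1}(V) ∈ τ. V is open in τ_Q iff π^{-1}(V) ∈ τ.
  V = {}: π^{-1}(V) = ∅ ∈ τ ✓.
  V = {[p55]}: π^{-1}(V) = {p55} ∉ τ ✗.
  V = {[p56=p57]}: π^{-1}(V) = {p56, p57} ∈ τ ✓.
  V = {[p55], [p56=p57]}: π^{-1}(V) = {p55, p56, p57} ∈ τ ✓.
Open sets in the quotient: τ_Q = {{}, {[p56=p57]}, {[p55], [p56=p57]}} (3 elements).


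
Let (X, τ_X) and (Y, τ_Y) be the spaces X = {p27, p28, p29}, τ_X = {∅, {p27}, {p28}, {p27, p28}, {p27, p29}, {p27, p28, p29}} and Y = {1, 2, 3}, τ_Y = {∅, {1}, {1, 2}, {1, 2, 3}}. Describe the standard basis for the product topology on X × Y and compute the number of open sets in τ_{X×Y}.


Basis B = {∅ × ∅, {p27} × {1}, {p28} × {1}, {p27} × {1, 2}, {p27, p28} × {1}, {p27, p29} × {1}, {p28} × {1, 2}, {p27} × {1, 2, 3}, {p27, p28, p29} × {1}, {p28} × {1, 2, 3}, {p27, p28} × {1, 2}, {p27, p29} × {1, 2}, {p27, p28} × {1, 2, 3}, {p27, p29} × {1, 2, 3}, {p27, p28, p29} × {1, 2}, {p27, p28, p29} × {1, 2, 3}}; |τ_{X×Y}| = 40.

Enumerate products U × V with U ∈ τ_X, V ∈ τ_Y (deduplicated):
  ∅ × ∅ = {} (∅)
  {p27} × {1} = {(p27,1)}
  {p28} × {1} = {(p28,1)}
  {p27} × {1, 2} = {(p27,1), (p27,2)}
  {p27, p28} × {1} = {(p27,1), (p28,1)}
  {p27, p29} × {1} = {(p27,1), (p29,1)}
  {p28} × {1, 2} = {(p28,1), (p28,2)}
  {p27} × {1, 2, 3} = {(p27,1), (p27,2), (p27,3)}
  {p27, p28, p29} × {1} = {(p27,1), (p28,1), (p29,1)}
  {p28} × {1, 2, 3} = {(p28,1), (p28,2), (p28,3)}
  {p27, p28} × {1, 2} = {(p27,1), (p27,2), (p28,1), (p28,2)}
  {p27, p29} × {1, 2} = {(p27,1), (p27,2), (p29,1), (p29,2)}
  {p27, p28} × {1, 2, 3} = {(p27,1), (p27,2), (p27,3), (p28,1), (p28,2), (p28,3)}
  {p27, p29} × {1, 2, 3} = {(p27,1), (p27,2), (p27,3), (p29,1), (p29,2), (p29,3)}
  {p27, p28, p29} × {1, 2} = {(p27,1), (p27,2), (p28,1), (p28,2), (p29,1), (p29,2)}
  {p27, p28, p29} × {1, 2, 3} = {(p27,1), (p27,2), (p27,3), (p28,1), (p28,2), (p28,3), (p29,1), (p29,2), (p29,3)}
These 16 distinct sets form the basis B.
Close under arbitrary unions to get τ_{X×Y}; counting gives |τ_{X×Y}| = 40.


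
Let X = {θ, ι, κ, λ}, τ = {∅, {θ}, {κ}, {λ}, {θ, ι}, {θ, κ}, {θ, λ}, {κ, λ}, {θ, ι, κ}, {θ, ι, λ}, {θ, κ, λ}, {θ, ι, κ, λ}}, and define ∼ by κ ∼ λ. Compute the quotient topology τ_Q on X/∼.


X/∼ = {[θ], [ι], [κ=λ]}; |τ_Q| = 6.

Equivalence classes: [θ], [ι], [κ=λ].
Quotient map π: X → X/∼ sends θ ↦ [θ], ι ↦ [ι], κ ↦ [κ=λ], λ ↦ [κ=λ].
For each subset V ⊆ X/∼, compute π^{-1}(V) ⊆ X and check whether π^{-1}(V) ∈ τ. V is open in τ_Q iff π^{-1}(V) ∈ τ.
  V = {}: π^{-1}(V) = ∅ ∈ τ ✓.
  V = {[θ]}: π^{-1}(V) = {θ} ∈ τ ✓.
  V = {[ι]}: π^{-1}(V) = {ι} ∉ τ ✗.
  V = {[θ], [ι]}: π^{-1}(V) = {θ, ι} ∈ τ ✓.
  V = {[κ=λ]}: π^{-1}(V) = {κ, λ} ∈ τ ✓.
  V = {[θ], [κ=λ]}: π^{-1}(V) = {θ, κ, λ} ∈ τ ✓.
  V = {[ι], [κ=λ]}: π^{-1}(V) = {ι, κ, λ} ∉ τ ✗.
  V = {[θ], [ι], [κ=λ]}: π^{-1}(V) = {θ, ι, κ, λ} ∈ τ ✓.
Open sets in the quotient: τ_Q = {{}, {[θ]}, {[θ], [ι]}, {[κ=λ]}, {[θ], [κ=λ]}, {[θ], [ι], [κ=λ]}} (6 elements).


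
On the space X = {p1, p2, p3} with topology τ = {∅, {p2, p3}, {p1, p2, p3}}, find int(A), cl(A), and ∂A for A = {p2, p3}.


int(A) = {p2, p3}, cl(A) = {p1, p2, p3}, ∂A = {p1}.

Closed sets in (X, τ) are complements of opens:
  closed(X, τ) = {∅, {p1}, {p1, p2, p3}}.
int(A) = ⋃ {U ∈ τ : U ⊆ A}. Opens contained in A: ∅, {p2, p3}.
Taking the union of these: int(A) = {p2, p3}.
cl(A) = ⋂ {C closed : A ⊆ C}. Closed sets containing A: {p1, p2, p3}.
Intersecting these: cl(A) = {p1, p2, p3}.
∂A = cl(A) ∖ int(A) = {p1, p2, p3} ∖ {p2, p3} = {p1}.


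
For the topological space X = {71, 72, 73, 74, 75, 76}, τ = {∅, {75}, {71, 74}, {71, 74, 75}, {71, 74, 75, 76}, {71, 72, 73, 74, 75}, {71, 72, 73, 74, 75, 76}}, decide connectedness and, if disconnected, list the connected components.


(X, τ) is connected.

Find clopen sets (U ∈ τ with X ∖ U ∈ τ):
  U = ∅, X ∖ U = {71, 72, 73, 74, 75, 76} — both open, so U is clopen.
  U = {71, 72, 73, 74, 75, 76}, X ∖ U = ∅ — both open, so U is clopen.
Only trivial clopens (∅ and X) exist, so (X, τ) is connected.
Compute connected components by grouping points that agree on all clopens:
  component: {71, 72, 73, 74, 75, 76}


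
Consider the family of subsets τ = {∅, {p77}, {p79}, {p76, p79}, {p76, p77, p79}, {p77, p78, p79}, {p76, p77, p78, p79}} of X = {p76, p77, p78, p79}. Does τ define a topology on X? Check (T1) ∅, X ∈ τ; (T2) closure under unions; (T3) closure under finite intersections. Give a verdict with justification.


τ is NOT a topology on X.

Axiom (T1): ∅ ∈ τ? Yes; X ∈ τ? Yes.
Axiom (T2/T3): check pairwise unions and intersections of members of τ.
Counterexample for (T2): {p77} ∪ {p79} = {p77, p79} ∉ τ. Therefore τ is NOT a topology.


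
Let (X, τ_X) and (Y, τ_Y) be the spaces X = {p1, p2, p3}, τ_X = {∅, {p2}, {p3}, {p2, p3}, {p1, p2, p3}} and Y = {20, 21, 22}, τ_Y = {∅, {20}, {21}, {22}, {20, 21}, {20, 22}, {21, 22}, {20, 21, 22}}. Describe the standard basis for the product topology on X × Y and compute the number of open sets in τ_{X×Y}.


Basis B = {∅ × ∅, {p2} × {20}, {p2} × {21}, {p2} × {22}, {p3} × {20}, {p3} × {21}, {p3} × {22}, {p2} × {20, 21}, {p2} × {20, 22}, {p2, p3} × {20}, {p2} × {21, 22}, {p2, p3} × {21}, {p2, p3} × {22}, {p3} × {20, 21}, {p3} × {20, 22}, {p3} × {21, 22}, {p1, p2, p3} × {20}, {p1, p2, p3} × {21}, {p1, p2, p3} × {22}, {p2} × {20, 21, 22}, {p3} × {20, 21, 22}, {p2, p3} × {20, 21}, {p2, p3} × {20, 22}, {p2, p3} × {21, 22}, {p1, p2, p3} × {20, 21}, {p1, p2, p3} × {20, 22}, {p1, p2, p3} × {21, 22}, {p2, p3} × {20, 21, 22}, {p1, p2, p3} × {20, 21, 22}}; |τ_{X×Y}| = 125.

Enumerate products U × V with U ∈ τ_X, V ∈ τ_Y (deduplicated):
  ∅ × ∅ = {} (∅)
  {p2} × {20} = {(p2,20)}
  {p2} × {21} = {(p2,21)}
  {p2} × {22} = {(p2,22)}
  {p3} × {20} = {(p3,20)}
  {p3} × {21} = {(p3,21)}
  {p3} × {22} = {(p3,22)}
  {p2} × {20, 21} = {(p2,20), (p2,21)}
  {p2} × {20, 22} = {(p2,20), (p2,22)}
  {p2, p3} × {20} = {(p2,20), (p3,20)}
  {p2} × {21, 22} = {(p2,21), (p2,22)}
  {p2, p3} × {21} = {(p2,21), (p3,21)}
  {p2, p3} × {22} = {(p2,22), (p3,22)}
  {p3} × {20, 21} = {(p3,20), (p3,21)}
  {p3} × {20, 22} = {(p3,20), (p3,22)}
  {p3} × {21, 22} = {(p3,21), (p3,22)}
  {p1, p2, p3} × {20} = {(p1,20), (p2,20), (p3,20)}
  {p1, p2, p3} × {21} = {(p1,21), (p2,21), (p3,21)}
  {p1, p2, p3} × {22} = {(p1,22), (p2,22), (p3,22)}
  {p2} × {20, 21, 22} = {(p2,20), (p2,21), (p2,22)}
  {p3} × {20, 21, 22} = {(p3,20), (p3,21), (p3,22)}
  {p2, p3} × {20, 21} = {(p2,20), (p2,21), (p3,20), (p3,21)}
  {p2, p3} × {20, 22} = {(p2,20), (p2,22), (p3,20), (p3,22)}
  {p2, p3} × {21, 22} = {(p2,21), (p2,22), (p3,21), (p3,22)}
  {p1, p2, p3} × {20, 21} = {(p1,20), (p1,21), (p2,20), (p2,21), (p3,20), (p3,21)}
  {p1, p2, p3} × {20, 22} = {(p1,20), (p1,22), (p2,20), (p2,22), (p3,20), (p3,22)}
  {p1, p2, p3} × {21, 22} = {(p1,21), (p1,22), (p2,21), (p2,22), (p3,21), (p3,22)}
  {p2, p3} × {20, 21, 22} = {(p2,20), (p2,21), (p2,22), (p3,20), (p3,21), (p3,22)}
  {p1, p2, p3} × {20, 21, 22} = {(p1,20), (p1,21), (p1,22), (p2,20), (p2,21), (p2,22), (p3,20), (p3,21), (p3,22)}
These 29 distinct sets form the basis B.
Close under arbitrary unions to get τ_{X×Y}; counting gives |τ_{X×Y}| = 125.


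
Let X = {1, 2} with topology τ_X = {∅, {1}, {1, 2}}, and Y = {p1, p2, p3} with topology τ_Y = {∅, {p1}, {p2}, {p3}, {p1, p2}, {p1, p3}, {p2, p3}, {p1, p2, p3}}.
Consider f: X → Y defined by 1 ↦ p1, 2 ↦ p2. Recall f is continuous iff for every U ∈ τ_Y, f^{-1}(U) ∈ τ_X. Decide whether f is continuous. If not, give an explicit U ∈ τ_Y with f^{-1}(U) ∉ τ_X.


f is NOT continuous.

Compute f^{-1}(U) for each U ∈ τ_Y:
  U = ∅: f^{-1}(U) = ∅ ∈ τ_X ✓.
  U = {p1}: f^{-1}(U) = {1} ∈ τ_X ✓.
  U = {p2}: f^{-1}(U) = {2} ∉ τ_X ✗.
  U = {p3}: f^{-1}(U) = ∅ ∈ τ_X ✓.
  U = {p1, p2}: f^{-1}(U) = {1, 2} ∈ τ_X ✓.
  U = {p1, p3}: f^{-1}(U) = {1} ∈ τ_X ✓.
  U = {p2, p3}: f^{-1}(U) = {2} ∉ τ_X ✗.
  U = {p1, p2, p3}: f^{-1}(U) = {1, 2} ∈ τ_X ✓.
Found U = {p2} with f^{-1}(U) = {2} not in τ_X. Therefore f is NOT continuous.


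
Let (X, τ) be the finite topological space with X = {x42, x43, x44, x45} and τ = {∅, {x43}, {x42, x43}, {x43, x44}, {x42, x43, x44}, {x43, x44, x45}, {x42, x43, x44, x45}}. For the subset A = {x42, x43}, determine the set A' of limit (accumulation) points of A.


A' = {x42, x44, x45}

For each x ∈ X, list the open sets U ∈ τ with x ∈ U, then check whether U ∩ (A ∖ {x}) ≠ ∅ for every such U.
  x = x42: opens ∋ x are {x42, x43}, {x42, x43, x44}, {x42, x43, x44, x45}; each meets A ∖ {x42}, so x IS a limit point.
  x = x43: open {x43} ∋ x has {x43} ∩ (A ∖ {x43}) = ∅, so x is NOT a limit point.
  x = x44: opens ∋ x are {x43, x44}, {x42, x43, x44}, {x43, x44, x45}, {x42, x43, x44, x45}; each meets A ∖ {x44}, so x IS a limit point.
  x = x45: opens ∋ x are {x43, x44, x45}, {x42, x43, x44, x45}; each meets A ∖ {x45}, so x IS a limit point.
Collecting: A' = {x42, x44, x45}.


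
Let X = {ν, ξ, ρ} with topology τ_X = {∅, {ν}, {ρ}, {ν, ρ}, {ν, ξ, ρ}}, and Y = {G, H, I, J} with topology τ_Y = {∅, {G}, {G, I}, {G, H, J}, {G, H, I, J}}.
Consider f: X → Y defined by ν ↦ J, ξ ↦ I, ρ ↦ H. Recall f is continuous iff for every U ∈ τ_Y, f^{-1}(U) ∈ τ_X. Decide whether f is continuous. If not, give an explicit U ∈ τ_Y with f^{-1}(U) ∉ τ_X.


f is NOT continuous.

Compute f^{-1}(U) for each U ∈ τ_Y:
  U = ∅: f^{-1}(U) = ∅ ∈ τ_X ✓.
  U = {G}: f^{-1}(U) = ∅ ∈ τ_X ✓.
  U = {G, I}: f^{-1}(U) = {ξ} ∉ τ_X ✗.
  U = {G, H, J}: f^{-1}(U) = {ν, ρ} ∈ τ_X ✓.
  U = {G, H, I, J}: f^{-1}(U) = {ν, ξ, ρ} ∈ τ_X ✓.
Found U = {G, I} with f^{-1}(U) = {ξ} not in τ_X. Therefore f is NOT continuous.


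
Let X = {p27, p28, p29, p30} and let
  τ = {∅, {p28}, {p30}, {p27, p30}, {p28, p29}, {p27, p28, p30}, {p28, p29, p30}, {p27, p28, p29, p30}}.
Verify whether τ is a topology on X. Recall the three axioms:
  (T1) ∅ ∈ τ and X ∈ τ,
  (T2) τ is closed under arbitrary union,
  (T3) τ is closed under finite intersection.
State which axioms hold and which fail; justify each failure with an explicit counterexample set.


τ is NOT a topology on X.

Axiom (T1): ∅ ∈ τ? Yes; X ∈ τ? Yes.
Axiom (T2/T3): check pairwise unions and intersections of members of τ.
Counterexample for (T2): {p28} ∪ {p30} = {p28, p30} ∉ τ. Therefore τ is NOT a topology.


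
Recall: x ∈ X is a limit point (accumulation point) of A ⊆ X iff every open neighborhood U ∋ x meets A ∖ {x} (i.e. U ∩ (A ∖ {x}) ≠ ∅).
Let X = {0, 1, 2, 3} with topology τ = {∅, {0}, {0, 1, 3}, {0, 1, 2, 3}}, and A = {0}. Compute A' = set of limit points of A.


A' = {1, 2, 3}

For each x ∈ X, list the open sets U ∈ τ with x ∈ U, then check whether U ∩ (A ∖ {x}) ≠ ∅ for every such U.
  x = 0: open {0} ∋ x has {0} ∩ (A ∖ {0}) = ∅, so x is NOT a limit point.
  x = 1: opens ∋ x are {0, 1, 3}, {0, 1, 2, 3}; each meets A ∖ {1}, so x IS a limit point.
  x = 2: opens ∋ x are {0, 1, 2, 3}; each meets A ∖ {2}, so x IS a limit point.
  x = 3: opens ∋ x are {0, 1, 3}, {0, 1, 2, 3}; each meets A ∖ {3}, so x IS a limit point.
Collecting: A' = {1, 2, 3}.


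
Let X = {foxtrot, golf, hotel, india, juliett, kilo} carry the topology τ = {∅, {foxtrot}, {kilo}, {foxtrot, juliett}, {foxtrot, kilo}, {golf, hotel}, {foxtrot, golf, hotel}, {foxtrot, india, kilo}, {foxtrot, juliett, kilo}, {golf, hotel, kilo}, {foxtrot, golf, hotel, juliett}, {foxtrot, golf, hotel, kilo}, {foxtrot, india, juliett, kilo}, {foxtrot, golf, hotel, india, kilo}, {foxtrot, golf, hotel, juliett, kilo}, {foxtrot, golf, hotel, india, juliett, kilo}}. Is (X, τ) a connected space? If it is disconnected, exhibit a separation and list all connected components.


(X, τ) is disconnected; components = [{golf, hotel}, {foxtrot, india, juliett, kilo}].

Find clopen sets (U ∈ τ with X ∖ U ∈ τ):
  U = ∅, X ∖ U = {foxtrot, golf, hotel, india, juliett, kilo} — both open, so U is clopen.
  U = {golf, hotel}, X ∖ U = {foxtrot, india, juliett, kilo} — both open, so U is clopen.
  U = {foxtrot, india, juliett, kilo}, X ∖ U = {golf, hotel} — both open, so U is clopen.
  U = {foxtrot, golf, hotel, india, juliett, kilo}, X ∖ U = ∅ — both open, so U is clopen.
Nontrivial clopen(s) exist: e.g. {foxtrot, india, juliett, kilo}. So (X, τ) is disconnected.
Compute connected components by grouping points that agree on all clopens:
  component: {golf, hotel}
  component: {foxtrot, india, juliett, kilo}


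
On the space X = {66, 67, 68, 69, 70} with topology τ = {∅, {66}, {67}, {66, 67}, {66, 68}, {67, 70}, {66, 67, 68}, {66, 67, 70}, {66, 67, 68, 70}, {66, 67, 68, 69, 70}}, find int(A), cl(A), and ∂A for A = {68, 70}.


int(A) = ∅, cl(A) = {68, 69, 70}, ∂A = {68, 69, 70}.

Closed sets in (X, τ) are complements of opens:
  closed(X, τ) = {∅, {69}, {68, 69}, {69, 70}, {66, 68, 69}, {67, 69, 70}, {68, 69, 70}, {66, 68, 69, 70}, {67, 68, 69, 70}, {66, 67, 68, 69, 70}}.
int(A) = ⋃ {U ∈ τ : U ⊆ A}. Opens contained in A: ∅.
Taking the union of these: int(A) = ∅.
cl(A) = ⋂ {C closed : A ⊆ C}. Closed sets containing A: {68, 69, 70}, {66, 68, 69, 70}, {67, 68, 69, 70}, {66, 67, 68, 69, 70}.
Intersecting these: cl(A) = {68, 69, 70}.
∂A = cl(A) ∖ int(A) = {68, 69, 70} ∖ ∅ = {68, 69, 70}.


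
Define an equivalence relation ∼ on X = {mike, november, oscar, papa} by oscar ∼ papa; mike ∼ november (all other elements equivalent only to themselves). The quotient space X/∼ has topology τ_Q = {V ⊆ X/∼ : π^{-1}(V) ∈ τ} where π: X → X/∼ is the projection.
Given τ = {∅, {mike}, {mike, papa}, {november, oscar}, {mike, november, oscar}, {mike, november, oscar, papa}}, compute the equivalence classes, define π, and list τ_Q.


X/∼ = {[mike=november], [oscar=papa]}; |τ_Q| = 2.

Equivalence classes: [mike=november], [oscar=papa].
Quotient map π: X → X/∼ sends mike ↦ [mike=november], november ↦ [mike=november], oscar ↦ [oscar=papa], papa ↦ [oscar=papa].
For each subset V ⊆ X/∼, compute π^{-1}(V) ⊆ X and check whether π^{-1}(V) ∈ τ. V is open in τ_Q iff π^{-1}(V) ∈ τ.
  V = {}: π^{-1}(V) = ∅ ∈ τ ✓.
  V = {[mike=november]}: π^{-1}(V) = {mike, november} ∉ τ ✗.
  V = {[oscar=papa]}: π^{-1}(V) = {oscar, papa} ∉ τ ✗.
  V = {[mike=november], [oscar=papa]}: π^{-1}(V) = {mike, november, oscar, papa} ∈ τ ✓.
Open sets in the quotient: τ_Q = {{}, {[mike=november], [oscar=papa]}} (2 elements).


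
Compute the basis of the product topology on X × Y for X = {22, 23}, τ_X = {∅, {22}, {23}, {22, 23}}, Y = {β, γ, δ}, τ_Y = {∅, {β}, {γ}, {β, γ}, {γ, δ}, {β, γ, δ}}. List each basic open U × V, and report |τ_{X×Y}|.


Basis B = {∅ × ∅, {22} × {β}, {22} × {γ}, {23} × {β}, {23} × {γ}, {22} × {β, γ}, {22, 23} × {β}, {22} × {γ, δ}, {22, 23} × {γ}, {23} × {β, γ}, {23} × {γ, δ}, {22} × {β, γ, δ}, {23} × {β, γ, δ}, {22, 23} × {β, γ}, {22, 23} × {γ, δ}, {22, 23} × {β, γ, δ}}; |τ_{X×Y}| = 36.

Enumerate products U × V with U ∈ τ_X, V ∈ τ_Y (deduplicated):
  ∅ × ∅ = {} (∅)
  {22} × {β} = {(22,β)}
  {22} × {γ} = {(22,γ)}
  {23} × {β} = {(23,β)}
  {23} × {γ} = {(23,γ)}
  {22} × {β, γ} = {(22,β), (22,γ)}
  {22, 23} × {β} = {(22,β), (23,β)}
  {22} × {γ, δ} = {(22,γ), (22,δ)}
  {22, 23} × {γ} = {(22,γ), (23,γ)}
  {23} × {β, γ} = {(23,β), (23,γ)}
  {23} × {γ, δ} = {(23,γ), (23,δ)}
  {22} × {β, γ, δ} = {(22,β), (22,γ), (22,δ)}
  {23} × {β, γ, δ} = {(23,β), (23,γ), (23,δ)}
  {22, 23} × {β, γ} = {(22,β), (22,γ), (23,β), (23,γ)}
  {22, 23} × {γ, δ} = {(22,γ), (22,δ), (23,γ), (23,δ)}
  {22, 23} × {β, γ, δ} = {(22,β), (22,γ), (22,δ), (23,β), (23,γ), (23,δ)}
These 16 distinct sets form the basis B.
Close under arbitrary unions to get τ_{X×Y}; counting gives |τ_{X×Y}| = 36.


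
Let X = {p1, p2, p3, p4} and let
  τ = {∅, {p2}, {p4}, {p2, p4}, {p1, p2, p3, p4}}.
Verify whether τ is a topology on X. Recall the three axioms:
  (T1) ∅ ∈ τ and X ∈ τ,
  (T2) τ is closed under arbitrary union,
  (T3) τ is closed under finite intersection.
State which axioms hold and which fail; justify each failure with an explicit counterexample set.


τ IS a topology on X.

Axiom (T1): ∅ ∈ τ? Yes; X ∈ τ? Yes.
Axiom (T2/T3): check pairwise unions and intersections of members of τ.
All pairwise intersections and unions checked — each lies in τ. Therefore τ satisfies (T1), (T2), (T3): it IS a topology on X.


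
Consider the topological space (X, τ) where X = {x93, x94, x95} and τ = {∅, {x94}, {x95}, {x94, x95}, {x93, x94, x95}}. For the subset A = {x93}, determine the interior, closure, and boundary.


int(A) = ∅, cl(A) = {x93}, ∂A = {x93}.

Closed sets in (X, τ) are complements of opens:
  closed(X, τ) = {∅, {x93}, {x93, x94}, {x93, x95}, {x93, x94, x95}}.
int(A) = ⋃ {U ∈ τ : U ⊆ A}. Opens contained in A: ∅.
Taking the union of these: int(A) = ∅.
cl(A) = ⋂ {C closed : A ⊆ C}. Closed sets containing A: {x93}, {x93, x94}, {x93, x95}, {x93, x94, x95}.
Intersecting these: cl(A) = {x93}.
∂A = cl(A) ∖ int(A) = {x93} ∖ ∅ = {x93}.


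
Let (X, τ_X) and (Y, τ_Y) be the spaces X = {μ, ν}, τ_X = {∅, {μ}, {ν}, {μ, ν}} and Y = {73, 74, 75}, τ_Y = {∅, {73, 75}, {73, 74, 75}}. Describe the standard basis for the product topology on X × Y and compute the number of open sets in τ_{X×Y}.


Basis B = {∅ × ∅, {μ} × {73, 75}, {ν} × {73, 75}, {μ} × {73, 74, 75}, {ν} × {73, 74, 75}, {μ, ν} × {73, 75}, {μ, ν} × {73, 74, 75}}; |τ_{X×Y}| = 9.

Enumerate products U × V with U ∈ τ_X, V ∈ τ_Y (deduplicated):
  ∅ × ∅ = {} (∅)
  {μ} × {73, 75} = {(μ,73), (μ,75)}
  {ν} × {73, 75} = {(ν,73), (ν,75)}
  {μ} × {73, 74, 75} = {(μ,73), (μ,74), (μ,75)}
  {ν} × {73, 74, 75} = {(ν,73), (ν,74), (ν,75)}
  {μ, ν} × {73, 75} = {(μ,73), (μ,75), (ν,73), (ν,75)}
  {μ, ν} × {73, 74, 75} = {(μ,73), (μ,74), (μ,75), (ν,73), (ν,74), (ν,75)}
These 7 distinct sets form the basis B.
Close under arbitrary unions to get τ_{X×Y}; counting gives |τ_{X×Y}| = 9.


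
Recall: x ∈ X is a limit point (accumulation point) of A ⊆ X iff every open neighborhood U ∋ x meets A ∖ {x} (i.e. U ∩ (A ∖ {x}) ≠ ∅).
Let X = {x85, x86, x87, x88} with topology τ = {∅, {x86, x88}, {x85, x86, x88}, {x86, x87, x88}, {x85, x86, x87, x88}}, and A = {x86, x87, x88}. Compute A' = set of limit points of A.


A' = {x85, x86, x87, x88}

For each x ∈ X, list the open sets U ∈ τ with x ∈ U, then check whether U ∩ (A ∖ {x}) ≠ ∅ for every such U.
  x = x85: opens ∋ x are {x85, x86, x88}, {x85, x86, x87, x88}; each meets A ∖ {x85}, so x IS a limit point.
  x = x86: opens ∋ x are {x86, x88}, {x85, x86, x88}, {x86, x87, x88}, {x85, x86, x87, x88}; each meets A ∖ {x86}, so x IS a limit point.
  x = x87: opens ∋ x are {x86, x87, x88}, {x85, x86, x87, x88}; each meets A ∖ {x87}, so x IS a limit point.
  x = x88: opens ∋ x are {x86, x88}, {x85, x86, x88}, {x86, x87, x88}, {x85, x86, x87, x88}; each meets A ∖ {x88}, so x IS a limit point.
Collecting: A' = {x85, x86, x87, x88}.


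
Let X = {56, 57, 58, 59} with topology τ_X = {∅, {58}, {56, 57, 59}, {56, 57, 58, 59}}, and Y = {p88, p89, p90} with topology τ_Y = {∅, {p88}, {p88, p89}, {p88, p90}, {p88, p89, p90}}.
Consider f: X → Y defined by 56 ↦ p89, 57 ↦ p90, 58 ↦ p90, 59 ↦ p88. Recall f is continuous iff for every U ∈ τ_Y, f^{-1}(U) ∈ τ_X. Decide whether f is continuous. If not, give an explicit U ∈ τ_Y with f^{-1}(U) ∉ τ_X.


f is NOT continuous.

Compute f^{-1}(U) for each U ∈ τ_Y:
  U = ∅: f^{-1}(U) = ∅ ∈ τ_X ✓.
  U = {p88}: f^{-1}(U) = {59} ∉ τ_X ✗.
  U = {p88, p89}: f^{-1}(U) = {56, 59} ∉ τ_X ✗.
  U = {p88, p90}: f^{-1}(U) = {57, 58, 59} ∉ τ_X ✗.
  U = {p88, p89, p90}: f^{-1}(U) = {56, 57, 58, 59} ∈ τ_X ✓.
Found U = {p88} with f^{-1}(U) = {59} not in τ_X. Therefore f is NOT continuous.


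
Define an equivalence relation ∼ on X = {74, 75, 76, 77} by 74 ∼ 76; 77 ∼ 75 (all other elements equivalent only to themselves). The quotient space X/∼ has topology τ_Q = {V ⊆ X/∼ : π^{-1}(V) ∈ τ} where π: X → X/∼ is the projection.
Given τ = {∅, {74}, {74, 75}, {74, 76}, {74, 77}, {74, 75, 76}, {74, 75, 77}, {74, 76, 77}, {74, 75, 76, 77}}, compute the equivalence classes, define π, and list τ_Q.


X/∼ = {[74=76], [75=77]}; |τ_Q| = 3.

Equivalence classes: [74=76], [75=77].
Quotient map π: X → X/∼ sends 74 ↦ [74=76], 75 ↦ [75=77], 76 ↦ [74=76], 77 ↦ [75=77].
For each subset V ⊆ X/∼, compute π^{-1}(V) ⊆ X and check whether π^{-1}(V) ∈ τ. V is open in τ_Q iff π^{-1}(V) ∈ τ.
  V = {}: π^{-1}(V) = ∅ ∈ τ ✓.
  V = {[74=76]}: π^{-1}(V) = {74, 76} ∈ τ ✓.
  V = {[75=77]}: π^{-1}(V) = {75, 77} ∉ τ ✗.
  V = {[74=76], [75=77]}: π^{-1}(V) = {74, 75, 76, 77} ∈ τ ✓.
Open sets in the quotient: τ_Q = {{}, {[74=76]}, {[74=76], [75=77]}} (3 elements).


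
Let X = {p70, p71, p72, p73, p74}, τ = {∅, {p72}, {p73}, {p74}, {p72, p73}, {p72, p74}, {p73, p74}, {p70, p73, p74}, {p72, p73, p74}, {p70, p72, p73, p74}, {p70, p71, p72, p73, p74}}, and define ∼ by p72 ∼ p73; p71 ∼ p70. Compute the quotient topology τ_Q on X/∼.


X/∼ = {[p70=p71], [p72=p73], [p74]}; |τ_Q| = 5.

Equivalence classes: [p70=p71], [p72=p73], [p74].
Quotient map π: X → X/∼ sends p70 ↦ [p70=p71], p71 ↦ [p70=p71], p72 ↦ [p72=p73], p73 ↦ [p72=p73], p74 ↦ [p74].
For each subset V ⊆ X/∼, compute π^{-1}(V) ⊆ X and check whether π^{-1}(V) ∈ τ. V is open in τ_Q iff π^{-1}(V) ∈ τ.
  V = {}: π^{-1}(V) = ∅ ∈ τ ✓.
  V = {[p70=p71]}: π^{-1}(V) = {p70, p71} ∉ τ ✗.
  V = {[p72=p73]}: π^{-1}(V) = {p72, p73} ∈ τ ✓.
  V = {[p70=p71], [p72=p73]}: π^{-1}(V) = {p70, p71, p72, p73} ∉ τ ✗.
  V = {[p74]}: π^{-1}(V) = {p74} ∈ τ ✓.
  V = {[p70=p71], [p74]}: π^{-1}(V) = {p70, p71, p74} ∉ τ ✗.
  V = {[p72=p73], [p74]}: π^{-1}(V) = {p72, p73, p74} ∈ τ ✓.
  V = {[p70=p71], [p72=p73], [p74]}: π^{-1}(V) = {p70, p71, p72, p73, p74} ∈ τ ✓.
Open sets in the quotient: τ_Q = {{}, {[p72=p73]}, {[p74]}, {[p72=p73], [p74]}, {[p70=p71], [p72=p73], [p74]}} (5 elements).


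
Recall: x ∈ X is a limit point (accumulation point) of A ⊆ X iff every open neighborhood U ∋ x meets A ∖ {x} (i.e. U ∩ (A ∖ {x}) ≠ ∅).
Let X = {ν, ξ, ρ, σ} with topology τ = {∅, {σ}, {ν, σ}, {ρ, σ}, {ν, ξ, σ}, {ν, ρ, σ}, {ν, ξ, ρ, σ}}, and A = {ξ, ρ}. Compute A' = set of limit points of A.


A' = ∅

For each x ∈ X, list the open sets U ∈ τ with x ∈ U, then check whether U ∩ (A ∖ {x}) ≠ ∅ for every such U.
  x = ν: open {ν, σ} ∋ x has {ν, σ} ∩ (A ∖ {ν}) = ∅, so x is NOT a limit point.
  x = ξ: open {ν, ξ, σ} ∋ x has {ν, ξ, σ} ∩ (A ∖ {ξ}) = ∅, so x is NOT a limit point.
  x = ρ: open {ρ, σ} ∋ x has {ρ, σ} ∩ (A ∖ {ρ}) = ∅, so x is NOT a limit point.
  x = σ: open {σ} ∋ x has {σ} ∩ (A ∖ {σ}) = ∅, so x is NOT a limit point.
Collecting: A' = ∅.


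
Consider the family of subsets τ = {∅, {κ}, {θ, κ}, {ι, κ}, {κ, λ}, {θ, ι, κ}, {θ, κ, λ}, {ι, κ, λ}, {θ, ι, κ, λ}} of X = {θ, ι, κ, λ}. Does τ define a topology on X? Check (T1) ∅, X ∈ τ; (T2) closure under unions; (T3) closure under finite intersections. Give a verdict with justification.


τ IS a topology on X.

Axiom (T1): ∅ ∈ τ? Yes; X ∈ τ? Yes.
Axiom (T2/T3): check pairwise unions and intersections of members of τ.
All pairwise intersections and unions checked — each lies in τ. Therefore τ satisfies (T1), (T2), (T3): it IS a topology on X.


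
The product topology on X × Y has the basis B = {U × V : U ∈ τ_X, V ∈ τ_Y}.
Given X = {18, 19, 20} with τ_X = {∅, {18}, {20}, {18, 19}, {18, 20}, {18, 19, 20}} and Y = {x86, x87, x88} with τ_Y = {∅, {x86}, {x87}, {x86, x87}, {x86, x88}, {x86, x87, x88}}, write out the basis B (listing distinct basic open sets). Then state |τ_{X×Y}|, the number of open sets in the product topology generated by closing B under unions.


Basis B = {∅ × ∅, {18} × {x86}, {18} × {x87}, {20} × {x86}, {20} × {x87}, {18} × {x86, x87}, {18} × {x86, x88}, {18, 19} × {x86}, {18, 20} × {x86}, {18, 19} × {x87}, {18, 20} × {x87}, {20} × {x86, x87}, {20} × {x86, x88}, {18} × {x86, x87, x88}, {18, 19, 20} × {x86}, {18, 19, 20} × {x87}, {20} × {x86, x87, x88}, {18, 19} × {x86, x87}, {18, 20} × {x86, x87}, {18, 19} × {x86, x88}, {18, 20} × {x86, x88}, {18, 19} × {x86, x87, x88}, {18, 20} × {x86, x87, x88}, {18, 19, 20} × {x86, x87}, {18, 19, 20} × {x86, x88}, {18, 19, 20} × {x86, x87, x88}}; |τ_{X×Y}| = 108.

Enumerate products U × V with U ∈ τ_X, V ∈ τ_Y (deduplicated):
  ∅ × ∅ = {} (∅)
  {18} × {x86} = {(18,x86)}
  {18} × {x87} = {(18,x87)}
  {20} × {x86} = {(20,x86)}
  {20} × {x87} = {(20,x87)}
  {18} × {x86, x87} = {(18,x86), (18,x87)}
  {18} × {x86, x88} = {(18,x86), (18,x88)}
  {18, 19} × {x86} = {(18,x86), (19,x86)}
  {18, 20} × {x86} = {(18,x86), (20,x86)}
  {18, 19} × {x87} = {(18,x87), (19,x87)}
  {18, 20} × {x87} = {(18,x87), (20,x87)}
  {20} × {x86, x87} = {(20,x86), (20,x87)}
  {20} × {x86, x88} = {(20,x86), (20,x88)}
  {18} × {x86, x87, x88} = {(18,x86), (18,x87), (18,x88)}
  {18, 19, 20} × {x86} = {(18,x86), (19,x86), (20,x86)}
  {18, 19, 20} × {x87} = {(18,x87), (19,x87), (20,x87)}
  {20} × {x86, x87, x88} = {(20,x86), (20,x87), (20,x88)}
  {18, 19} × {x86, x87} = {(18,x86), (18,x87), (19,x86), (19,x87)}
  {18, 20} × {x86, x87} = {(18,x86), (18,x87), (20,x86), (20,x87)}
  {18, 19} × {x86, x88} = {(18,x86), (18,x88), (19,x86), (19,x88)}
  {18, 20} × {x86, x88} = {(18,x86), (18,x88), (20,x86), (20,x88)}
  {18, 19} × {x86, x87, x88} = {(18,x86), (18,x87), (18,x88), (19,x86), (19,x87), (19,x88)}
  {18, 20} × {x86, x87, x88} = {(18,x86), (18,x87), (18,x88), (20,x86), (20,x87), (20,x88)}
  {18, 19, 20} × {x86, x87} = {(18,x86), (18,x87), (19,x86), (19,x87), (20,x86), (20,x87)}
  {18, 19, 20} × {x86, x88} = {(18,x86), (18,x88), (19,x86), (19,x88), (20,x86), (20,x88)}
  {18, 19, 20} × {x86, x87, x88} = {(18,x86), (18,x87), (18,x88), (19,x86), (19,x87), (19,x88), (20,x86), (20,x87), (20,x88)}
These 26 distinct sets form the basis B.
Close under arbitrary unions to get τ_{X×Y}; counting gives |τ_{X×Y}| = 108.


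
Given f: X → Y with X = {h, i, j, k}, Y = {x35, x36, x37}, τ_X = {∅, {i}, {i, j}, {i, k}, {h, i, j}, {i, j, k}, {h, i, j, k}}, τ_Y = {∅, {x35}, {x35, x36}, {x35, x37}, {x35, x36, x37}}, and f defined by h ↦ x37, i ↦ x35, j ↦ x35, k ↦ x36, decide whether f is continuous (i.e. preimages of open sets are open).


f IS continuous.

Compute f^{-1}(U) for each U ∈ τ_Y:
  U = ∅: f^{-1}(U) = ∅ ∈ τ_X ✓.
  U = {x35}: f^{-1}(U) = {i, j} ∈ τ_X ✓.
  U = {x35, x36}: f^{-1}(U) = {i, j, k} ∈ τ_X ✓.
  U = {x35, x37}: f^{-1}(U) = {h, i, j} ∈ τ_X ✓.
  U = {x35, x36, x37}: f^{-1}(U) = {h, i, j, k} ∈ τ_X ✓.
Every preimage lies in τ_X, so f IS continuous.


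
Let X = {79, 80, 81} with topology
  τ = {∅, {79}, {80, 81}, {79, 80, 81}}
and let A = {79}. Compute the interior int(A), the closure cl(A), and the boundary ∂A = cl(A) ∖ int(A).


int(A) = {79}, cl(A) = {79}, ∂A = ∅.

Closed sets in (X, τ) are complements of opens:
  closed(X, τ) = {∅, {79}, {80, 81}, {79, 80, 81}}.
int(A) = ⋃ {U ∈ τ : U ⊆ A}. Opens contained in A: ∅, {79}.
Taking the union of these: int(A) = {79}.
cl(A) = ⋂ {C closed : A ⊆ C}. Closed sets containing A: {79}, {79, 80, 81}.
Intersecting these: cl(A) = {79}.
∂A = cl(A) ∖ int(A) = {79} ∖ {79} = ∅.
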